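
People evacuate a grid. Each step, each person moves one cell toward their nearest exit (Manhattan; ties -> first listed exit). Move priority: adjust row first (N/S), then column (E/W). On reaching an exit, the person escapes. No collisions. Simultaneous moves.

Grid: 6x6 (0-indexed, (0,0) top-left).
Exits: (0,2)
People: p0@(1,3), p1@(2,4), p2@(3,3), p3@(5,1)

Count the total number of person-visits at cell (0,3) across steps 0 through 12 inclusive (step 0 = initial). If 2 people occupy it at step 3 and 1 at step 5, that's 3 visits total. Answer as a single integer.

Answer: 3

Derivation:
Step 0: p0@(1,3) p1@(2,4) p2@(3,3) p3@(5,1) -> at (0,3): 0 [-], cum=0
Step 1: p0@(0,3) p1@(1,4) p2@(2,3) p3@(4,1) -> at (0,3): 1 [p0], cum=1
Step 2: p0@ESC p1@(0,4) p2@(1,3) p3@(3,1) -> at (0,3): 0 [-], cum=1
Step 3: p0@ESC p1@(0,3) p2@(0,3) p3@(2,1) -> at (0,3): 2 [p1,p2], cum=3
Step 4: p0@ESC p1@ESC p2@ESC p3@(1,1) -> at (0,3): 0 [-], cum=3
Step 5: p0@ESC p1@ESC p2@ESC p3@(0,1) -> at (0,3): 0 [-], cum=3
Step 6: p0@ESC p1@ESC p2@ESC p3@ESC -> at (0,3): 0 [-], cum=3
Total visits = 3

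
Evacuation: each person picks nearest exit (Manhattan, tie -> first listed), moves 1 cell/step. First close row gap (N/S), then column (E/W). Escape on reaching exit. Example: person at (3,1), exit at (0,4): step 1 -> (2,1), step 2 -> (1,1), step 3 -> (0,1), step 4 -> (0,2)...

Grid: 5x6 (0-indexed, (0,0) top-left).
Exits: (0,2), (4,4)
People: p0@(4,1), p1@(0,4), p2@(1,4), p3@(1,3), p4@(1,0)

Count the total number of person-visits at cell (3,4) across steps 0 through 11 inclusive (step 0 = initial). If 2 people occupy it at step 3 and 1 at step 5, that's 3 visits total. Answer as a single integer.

Answer: 0

Derivation:
Step 0: p0@(4,1) p1@(0,4) p2@(1,4) p3@(1,3) p4@(1,0) -> at (3,4): 0 [-], cum=0
Step 1: p0@(4,2) p1@(0,3) p2@(0,4) p3@(0,3) p4@(0,0) -> at (3,4): 0 [-], cum=0
Step 2: p0@(4,3) p1@ESC p2@(0,3) p3@ESC p4@(0,1) -> at (3,4): 0 [-], cum=0
Step 3: p0@ESC p1@ESC p2@ESC p3@ESC p4@ESC -> at (3,4): 0 [-], cum=0
Total visits = 0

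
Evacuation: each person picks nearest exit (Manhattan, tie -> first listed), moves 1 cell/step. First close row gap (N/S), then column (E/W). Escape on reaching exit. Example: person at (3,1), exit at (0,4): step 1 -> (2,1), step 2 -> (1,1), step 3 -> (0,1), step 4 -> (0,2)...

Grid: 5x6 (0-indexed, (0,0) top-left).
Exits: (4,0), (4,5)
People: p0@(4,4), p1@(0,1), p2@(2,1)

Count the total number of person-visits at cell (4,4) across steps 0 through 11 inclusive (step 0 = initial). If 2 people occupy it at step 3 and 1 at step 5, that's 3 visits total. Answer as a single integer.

Step 0: p0@(4,4) p1@(0,1) p2@(2,1) -> at (4,4): 1 [p0], cum=1
Step 1: p0@ESC p1@(1,1) p2@(3,1) -> at (4,4): 0 [-], cum=1
Step 2: p0@ESC p1@(2,1) p2@(4,1) -> at (4,4): 0 [-], cum=1
Step 3: p0@ESC p1@(3,1) p2@ESC -> at (4,4): 0 [-], cum=1
Step 4: p0@ESC p1@(4,1) p2@ESC -> at (4,4): 0 [-], cum=1
Step 5: p0@ESC p1@ESC p2@ESC -> at (4,4): 0 [-], cum=1
Total visits = 1

Answer: 1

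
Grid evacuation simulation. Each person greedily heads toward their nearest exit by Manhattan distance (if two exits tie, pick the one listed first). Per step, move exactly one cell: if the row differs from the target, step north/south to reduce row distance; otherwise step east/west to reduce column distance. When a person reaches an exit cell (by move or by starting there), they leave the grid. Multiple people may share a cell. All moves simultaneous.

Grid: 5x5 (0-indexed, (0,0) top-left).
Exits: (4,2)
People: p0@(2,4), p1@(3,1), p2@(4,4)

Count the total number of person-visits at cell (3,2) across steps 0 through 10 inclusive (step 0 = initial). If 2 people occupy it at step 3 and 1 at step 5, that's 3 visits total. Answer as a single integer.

Answer: 0

Derivation:
Step 0: p0@(2,4) p1@(3,1) p2@(4,4) -> at (3,2): 0 [-], cum=0
Step 1: p0@(3,4) p1@(4,1) p2@(4,3) -> at (3,2): 0 [-], cum=0
Step 2: p0@(4,4) p1@ESC p2@ESC -> at (3,2): 0 [-], cum=0
Step 3: p0@(4,3) p1@ESC p2@ESC -> at (3,2): 0 [-], cum=0
Step 4: p0@ESC p1@ESC p2@ESC -> at (3,2): 0 [-], cum=0
Total visits = 0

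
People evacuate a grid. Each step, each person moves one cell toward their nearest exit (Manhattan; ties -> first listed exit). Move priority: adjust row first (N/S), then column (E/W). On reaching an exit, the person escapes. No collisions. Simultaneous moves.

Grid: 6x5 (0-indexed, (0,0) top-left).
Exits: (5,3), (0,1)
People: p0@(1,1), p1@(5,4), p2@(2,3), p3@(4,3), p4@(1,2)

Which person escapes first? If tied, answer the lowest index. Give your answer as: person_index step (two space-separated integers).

Answer: 0 1

Derivation:
Step 1: p0:(1,1)->(0,1)->EXIT | p1:(5,4)->(5,3)->EXIT | p2:(2,3)->(3,3) | p3:(4,3)->(5,3)->EXIT | p4:(1,2)->(0,2)
Step 2: p0:escaped | p1:escaped | p2:(3,3)->(4,3) | p3:escaped | p4:(0,2)->(0,1)->EXIT
Step 3: p0:escaped | p1:escaped | p2:(4,3)->(5,3)->EXIT | p3:escaped | p4:escaped
Exit steps: [1, 1, 3, 1, 2]
First to escape: p0 at step 1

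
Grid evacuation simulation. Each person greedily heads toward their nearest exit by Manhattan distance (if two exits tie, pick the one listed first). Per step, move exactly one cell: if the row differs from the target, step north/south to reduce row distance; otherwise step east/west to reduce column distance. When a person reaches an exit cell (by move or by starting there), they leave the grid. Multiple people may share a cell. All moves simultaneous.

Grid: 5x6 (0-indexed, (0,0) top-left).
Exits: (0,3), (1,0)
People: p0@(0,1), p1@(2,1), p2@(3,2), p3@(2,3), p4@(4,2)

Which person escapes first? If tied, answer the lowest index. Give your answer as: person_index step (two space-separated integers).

Step 1: p0:(0,1)->(0,2) | p1:(2,1)->(1,1) | p2:(3,2)->(2,2) | p3:(2,3)->(1,3) | p4:(4,2)->(3,2)
Step 2: p0:(0,2)->(0,3)->EXIT | p1:(1,1)->(1,0)->EXIT | p2:(2,2)->(1,2) | p3:(1,3)->(0,3)->EXIT | p4:(3,2)->(2,2)
Step 3: p0:escaped | p1:escaped | p2:(1,2)->(0,2) | p3:escaped | p4:(2,2)->(1,2)
Step 4: p0:escaped | p1:escaped | p2:(0,2)->(0,3)->EXIT | p3:escaped | p4:(1,2)->(0,2)
Step 5: p0:escaped | p1:escaped | p2:escaped | p3:escaped | p4:(0,2)->(0,3)->EXIT
Exit steps: [2, 2, 4, 2, 5]
First to escape: p0 at step 2

Answer: 0 2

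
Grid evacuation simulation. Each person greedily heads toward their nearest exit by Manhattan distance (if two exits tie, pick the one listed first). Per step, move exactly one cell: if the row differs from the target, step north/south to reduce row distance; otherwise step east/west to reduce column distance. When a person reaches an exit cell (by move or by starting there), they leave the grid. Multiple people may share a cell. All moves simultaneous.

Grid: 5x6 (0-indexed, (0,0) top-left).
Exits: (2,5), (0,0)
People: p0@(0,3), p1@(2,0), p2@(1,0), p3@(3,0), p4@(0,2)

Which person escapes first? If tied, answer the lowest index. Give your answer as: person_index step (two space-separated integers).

Answer: 2 1

Derivation:
Step 1: p0:(0,3)->(0,2) | p1:(2,0)->(1,0) | p2:(1,0)->(0,0)->EXIT | p3:(3,0)->(2,0) | p4:(0,2)->(0,1)
Step 2: p0:(0,2)->(0,1) | p1:(1,0)->(0,0)->EXIT | p2:escaped | p3:(2,0)->(1,0) | p4:(0,1)->(0,0)->EXIT
Step 3: p0:(0,1)->(0,0)->EXIT | p1:escaped | p2:escaped | p3:(1,0)->(0,0)->EXIT | p4:escaped
Exit steps: [3, 2, 1, 3, 2]
First to escape: p2 at step 1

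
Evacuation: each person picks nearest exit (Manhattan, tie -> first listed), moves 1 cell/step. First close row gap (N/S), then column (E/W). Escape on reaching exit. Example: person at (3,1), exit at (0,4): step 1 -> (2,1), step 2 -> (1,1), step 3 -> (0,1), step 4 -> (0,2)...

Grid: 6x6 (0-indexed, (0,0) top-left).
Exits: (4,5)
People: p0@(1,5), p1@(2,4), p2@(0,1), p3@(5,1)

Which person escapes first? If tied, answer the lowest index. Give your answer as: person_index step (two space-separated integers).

Answer: 0 3

Derivation:
Step 1: p0:(1,5)->(2,5) | p1:(2,4)->(3,4) | p2:(0,1)->(1,1) | p3:(5,1)->(4,1)
Step 2: p0:(2,5)->(3,5) | p1:(3,4)->(4,4) | p2:(1,1)->(2,1) | p3:(4,1)->(4,2)
Step 3: p0:(3,5)->(4,5)->EXIT | p1:(4,4)->(4,5)->EXIT | p2:(2,1)->(3,1) | p3:(4,2)->(4,3)
Step 4: p0:escaped | p1:escaped | p2:(3,1)->(4,1) | p3:(4,3)->(4,4)
Step 5: p0:escaped | p1:escaped | p2:(4,1)->(4,2) | p3:(4,4)->(4,5)->EXIT
Step 6: p0:escaped | p1:escaped | p2:(4,2)->(4,3) | p3:escaped
Step 7: p0:escaped | p1:escaped | p2:(4,3)->(4,4) | p3:escaped
Step 8: p0:escaped | p1:escaped | p2:(4,4)->(4,5)->EXIT | p3:escaped
Exit steps: [3, 3, 8, 5]
First to escape: p0 at step 3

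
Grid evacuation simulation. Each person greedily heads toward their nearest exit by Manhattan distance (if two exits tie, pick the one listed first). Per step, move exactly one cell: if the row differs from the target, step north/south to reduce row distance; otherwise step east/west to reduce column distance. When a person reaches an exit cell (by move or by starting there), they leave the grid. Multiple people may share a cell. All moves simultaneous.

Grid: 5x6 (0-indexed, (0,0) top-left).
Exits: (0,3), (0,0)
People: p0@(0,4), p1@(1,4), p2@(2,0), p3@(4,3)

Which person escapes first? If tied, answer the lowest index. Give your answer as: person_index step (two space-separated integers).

Step 1: p0:(0,4)->(0,3)->EXIT | p1:(1,4)->(0,4) | p2:(2,0)->(1,0) | p3:(4,3)->(3,3)
Step 2: p0:escaped | p1:(0,4)->(0,3)->EXIT | p2:(1,0)->(0,0)->EXIT | p3:(3,3)->(2,3)
Step 3: p0:escaped | p1:escaped | p2:escaped | p3:(2,3)->(1,3)
Step 4: p0:escaped | p1:escaped | p2:escaped | p3:(1,3)->(0,3)->EXIT
Exit steps: [1, 2, 2, 4]
First to escape: p0 at step 1

Answer: 0 1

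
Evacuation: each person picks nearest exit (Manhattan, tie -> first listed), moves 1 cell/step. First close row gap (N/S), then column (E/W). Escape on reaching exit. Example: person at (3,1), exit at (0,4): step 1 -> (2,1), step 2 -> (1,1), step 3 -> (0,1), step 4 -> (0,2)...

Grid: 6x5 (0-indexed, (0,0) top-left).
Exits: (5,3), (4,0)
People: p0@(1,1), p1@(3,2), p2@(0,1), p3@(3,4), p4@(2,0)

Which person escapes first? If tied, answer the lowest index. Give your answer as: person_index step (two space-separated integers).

Step 1: p0:(1,1)->(2,1) | p1:(3,2)->(4,2) | p2:(0,1)->(1,1) | p3:(3,4)->(4,4) | p4:(2,0)->(3,0)
Step 2: p0:(2,1)->(3,1) | p1:(4,2)->(5,2) | p2:(1,1)->(2,1) | p3:(4,4)->(5,4) | p4:(3,0)->(4,0)->EXIT
Step 3: p0:(3,1)->(4,1) | p1:(5,2)->(5,3)->EXIT | p2:(2,1)->(3,1) | p3:(5,4)->(5,3)->EXIT | p4:escaped
Step 4: p0:(4,1)->(4,0)->EXIT | p1:escaped | p2:(3,1)->(4,1) | p3:escaped | p4:escaped
Step 5: p0:escaped | p1:escaped | p2:(4,1)->(4,0)->EXIT | p3:escaped | p4:escaped
Exit steps: [4, 3, 5, 3, 2]
First to escape: p4 at step 2

Answer: 4 2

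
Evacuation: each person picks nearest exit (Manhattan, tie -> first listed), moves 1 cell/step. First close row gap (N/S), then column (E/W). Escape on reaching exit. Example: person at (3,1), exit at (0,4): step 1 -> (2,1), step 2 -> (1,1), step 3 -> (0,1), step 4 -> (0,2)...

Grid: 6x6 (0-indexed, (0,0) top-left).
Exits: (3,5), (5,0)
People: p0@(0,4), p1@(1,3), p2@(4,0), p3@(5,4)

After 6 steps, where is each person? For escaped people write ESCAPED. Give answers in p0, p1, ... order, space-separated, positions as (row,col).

Step 1: p0:(0,4)->(1,4) | p1:(1,3)->(2,3) | p2:(4,0)->(5,0)->EXIT | p3:(5,4)->(4,4)
Step 2: p0:(1,4)->(2,4) | p1:(2,3)->(3,3) | p2:escaped | p3:(4,4)->(3,4)
Step 3: p0:(2,4)->(3,4) | p1:(3,3)->(3,4) | p2:escaped | p3:(3,4)->(3,5)->EXIT
Step 4: p0:(3,4)->(3,5)->EXIT | p1:(3,4)->(3,5)->EXIT | p2:escaped | p3:escaped

ESCAPED ESCAPED ESCAPED ESCAPED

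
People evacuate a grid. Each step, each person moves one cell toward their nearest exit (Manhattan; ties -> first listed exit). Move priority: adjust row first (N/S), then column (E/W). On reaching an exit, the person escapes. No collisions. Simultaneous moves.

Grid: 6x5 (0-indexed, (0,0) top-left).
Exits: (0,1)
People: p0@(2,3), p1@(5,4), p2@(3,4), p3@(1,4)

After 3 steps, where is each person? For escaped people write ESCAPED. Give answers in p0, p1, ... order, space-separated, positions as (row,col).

Step 1: p0:(2,3)->(1,3) | p1:(5,4)->(4,4) | p2:(3,4)->(2,4) | p3:(1,4)->(0,4)
Step 2: p0:(1,3)->(0,3) | p1:(4,4)->(3,4) | p2:(2,4)->(1,4) | p3:(0,4)->(0,3)
Step 3: p0:(0,3)->(0,2) | p1:(3,4)->(2,4) | p2:(1,4)->(0,4) | p3:(0,3)->(0,2)

(0,2) (2,4) (0,4) (0,2)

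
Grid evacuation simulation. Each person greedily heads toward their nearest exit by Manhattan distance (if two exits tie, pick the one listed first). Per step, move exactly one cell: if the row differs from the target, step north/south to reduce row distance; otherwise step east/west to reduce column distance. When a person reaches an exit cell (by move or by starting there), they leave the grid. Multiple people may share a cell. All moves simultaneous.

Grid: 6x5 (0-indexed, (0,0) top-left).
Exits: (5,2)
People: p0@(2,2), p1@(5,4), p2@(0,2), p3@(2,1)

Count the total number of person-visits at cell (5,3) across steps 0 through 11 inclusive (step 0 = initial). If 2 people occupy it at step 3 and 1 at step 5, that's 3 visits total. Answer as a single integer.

Answer: 1

Derivation:
Step 0: p0@(2,2) p1@(5,4) p2@(0,2) p3@(2,1) -> at (5,3): 0 [-], cum=0
Step 1: p0@(3,2) p1@(5,3) p2@(1,2) p3@(3,1) -> at (5,3): 1 [p1], cum=1
Step 2: p0@(4,2) p1@ESC p2@(2,2) p3@(4,1) -> at (5,3): 0 [-], cum=1
Step 3: p0@ESC p1@ESC p2@(3,2) p3@(5,1) -> at (5,3): 0 [-], cum=1
Step 4: p0@ESC p1@ESC p2@(4,2) p3@ESC -> at (5,3): 0 [-], cum=1
Step 5: p0@ESC p1@ESC p2@ESC p3@ESC -> at (5,3): 0 [-], cum=1
Total visits = 1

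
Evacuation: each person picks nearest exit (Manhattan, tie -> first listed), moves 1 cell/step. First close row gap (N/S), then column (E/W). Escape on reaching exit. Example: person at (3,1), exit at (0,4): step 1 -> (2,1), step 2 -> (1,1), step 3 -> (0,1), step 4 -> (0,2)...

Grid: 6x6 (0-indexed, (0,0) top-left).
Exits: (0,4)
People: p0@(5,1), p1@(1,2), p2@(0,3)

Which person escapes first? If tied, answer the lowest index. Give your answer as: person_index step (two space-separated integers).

Step 1: p0:(5,1)->(4,1) | p1:(1,2)->(0,2) | p2:(0,3)->(0,4)->EXIT
Step 2: p0:(4,1)->(3,1) | p1:(0,2)->(0,3) | p2:escaped
Step 3: p0:(3,1)->(2,1) | p1:(0,3)->(0,4)->EXIT | p2:escaped
Step 4: p0:(2,1)->(1,1) | p1:escaped | p2:escaped
Step 5: p0:(1,1)->(0,1) | p1:escaped | p2:escaped
Step 6: p0:(0,1)->(0,2) | p1:escaped | p2:escaped
Step 7: p0:(0,2)->(0,3) | p1:escaped | p2:escaped
Step 8: p0:(0,3)->(0,4)->EXIT | p1:escaped | p2:escaped
Exit steps: [8, 3, 1]
First to escape: p2 at step 1

Answer: 2 1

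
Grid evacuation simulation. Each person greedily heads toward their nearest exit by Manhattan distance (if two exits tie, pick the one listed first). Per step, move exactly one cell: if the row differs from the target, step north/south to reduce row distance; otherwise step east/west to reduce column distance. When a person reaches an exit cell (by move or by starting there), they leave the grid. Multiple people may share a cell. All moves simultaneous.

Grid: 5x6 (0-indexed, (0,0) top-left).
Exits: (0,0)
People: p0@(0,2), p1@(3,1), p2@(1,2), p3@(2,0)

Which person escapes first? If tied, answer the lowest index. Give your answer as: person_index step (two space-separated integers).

Answer: 0 2

Derivation:
Step 1: p0:(0,2)->(0,1) | p1:(3,1)->(2,1) | p2:(1,2)->(0,2) | p3:(2,0)->(1,0)
Step 2: p0:(0,1)->(0,0)->EXIT | p1:(2,1)->(1,1) | p2:(0,2)->(0,1) | p3:(1,0)->(0,0)->EXIT
Step 3: p0:escaped | p1:(1,1)->(0,1) | p2:(0,1)->(0,0)->EXIT | p3:escaped
Step 4: p0:escaped | p1:(0,1)->(0,0)->EXIT | p2:escaped | p3:escaped
Exit steps: [2, 4, 3, 2]
First to escape: p0 at step 2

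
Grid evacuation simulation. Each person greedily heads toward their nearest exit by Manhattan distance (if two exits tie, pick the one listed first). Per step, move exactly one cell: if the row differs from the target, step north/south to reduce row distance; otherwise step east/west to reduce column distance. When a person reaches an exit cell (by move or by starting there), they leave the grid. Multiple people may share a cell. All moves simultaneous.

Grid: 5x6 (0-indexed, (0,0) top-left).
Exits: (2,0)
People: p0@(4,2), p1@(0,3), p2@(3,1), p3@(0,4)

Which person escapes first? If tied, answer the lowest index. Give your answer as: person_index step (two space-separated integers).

Answer: 2 2

Derivation:
Step 1: p0:(4,2)->(3,2) | p1:(0,3)->(1,3) | p2:(3,1)->(2,1) | p3:(0,4)->(1,4)
Step 2: p0:(3,2)->(2,2) | p1:(1,3)->(2,3) | p2:(2,1)->(2,0)->EXIT | p3:(1,4)->(2,4)
Step 3: p0:(2,2)->(2,1) | p1:(2,3)->(2,2) | p2:escaped | p3:(2,4)->(2,3)
Step 4: p0:(2,1)->(2,0)->EXIT | p1:(2,2)->(2,1) | p2:escaped | p3:(2,3)->(2,2)
Step 5: p0:escaped | p1:(2,1)->(2,0)->EXIT | p2:escaped | p3:(2,2)->(2,1)
Step 6: p0:escaped | p1:escaped | p2:escaped | p3:(2,1)->(2,0)->EXIT
Exit steps: [4, 5, 2, 6]
First to escape: p2 at step 2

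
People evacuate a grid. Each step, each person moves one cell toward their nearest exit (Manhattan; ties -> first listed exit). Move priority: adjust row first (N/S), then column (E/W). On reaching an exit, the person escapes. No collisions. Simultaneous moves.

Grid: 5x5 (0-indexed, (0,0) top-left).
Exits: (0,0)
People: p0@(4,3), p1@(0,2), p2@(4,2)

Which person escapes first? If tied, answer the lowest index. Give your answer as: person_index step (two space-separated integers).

Answer: 1 2

Derivation:
Step 1: p0:(4,3)->(3,3) | p1:(0,2)->(0,1) | p2:(4,2)->(3,2)
Step 2: p0:(3,3)->(2,3) | p1:(0,1)->(0,0)->EXIT | p2:(3,2)->(2,2)
Step 3: p0:(2,3)->(1,3) | p1:escaped | p2:(2,2)->(1,2)
Step 4: p0:(1,3)->(0,3) | p1:escaped | p2:(1,2)->(0,2)
Step 5: p0:(0,3)->(0,2) | p1:escaped | p2:(0,2)->(0,1)
Step 6: p0:(0,2)->(0,1) | p1:escaped | p2:(0,1)->(0,0)->EXIT
Step 7: p0:(0,1)->(0,0)->EXIT | p1:escaped | p2:escaped
Exit steps: [7, 2, 6]
First to escape: p1 at step 2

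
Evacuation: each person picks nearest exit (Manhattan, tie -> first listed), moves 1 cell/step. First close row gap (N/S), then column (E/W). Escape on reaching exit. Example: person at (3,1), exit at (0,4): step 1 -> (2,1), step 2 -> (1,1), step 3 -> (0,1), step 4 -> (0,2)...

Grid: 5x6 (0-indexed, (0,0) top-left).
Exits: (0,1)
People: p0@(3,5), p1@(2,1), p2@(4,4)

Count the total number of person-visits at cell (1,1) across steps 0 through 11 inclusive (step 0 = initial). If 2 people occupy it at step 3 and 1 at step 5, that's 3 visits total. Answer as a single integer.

Answer: 1

Derivation:
Step 0: p0@(3,5) p1@(2,1) p2@(4,4) -> at (1,1): 0 [-], cum=0
Step 1: p0@(2,5) p1@(1,1) p2@(3,4) -> at (1,1): 1 [p1], cum=1
Step 2: p0@(1,5) p1@ESC p2@(2,4) -> at (1,1): 0 [-], cum=1
Step 3: p0@(0,5) p1@ESC p2@(1,4) -> at (1,1): 0 [-], cum=1
Step 4: p0@(0,4) p1@ESC p2@(0,4) -> at (1,1): 0 [-], cum=1
Step 5: p0@(0,3) p1@ESC p2@(0,3) -> at (1,1): 0 [-], cum=1
Step 6: p0@(0,2) p1@ESC p2@(0,2) -> at (1,1): 0 [-], cum=1
Step 7: p0@ESC p1@ESC p2@ESC -> at (1,1): 0 [-], cum=1
Total visits = 1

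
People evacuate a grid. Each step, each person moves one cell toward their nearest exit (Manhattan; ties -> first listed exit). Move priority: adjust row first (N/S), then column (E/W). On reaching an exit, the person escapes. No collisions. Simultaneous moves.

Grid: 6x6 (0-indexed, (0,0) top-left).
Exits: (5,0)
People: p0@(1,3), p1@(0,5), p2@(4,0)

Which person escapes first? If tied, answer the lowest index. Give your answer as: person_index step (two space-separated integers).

Answer: 2 1

Derivation:
Step 1: p0:(1,3)->(2,3) | p1:(0,5)->(1,5) | p2:(4,0)->(5,0)->EXIT
Step 2: p0:(2,3)->(3,3) | p1:(1,5)->(2,5) | p2:escaped
Step 3: p0:(3,3)->(4,3) | p1:(2,5)->(3,5) | p2:escaped
Step 4: p0:(4,3)->(5,3) | p1:(3,5)->(4,5) | p2:escaped
Step 5: p0:(5,3)->(5,2) | p1:(4,5)->(5,5) | p2:escaped
Step 6: p0:(5,2)->(5,1) | p1:(5,5)->(5,4) | p2:escaped
Step 7: p0:(5,1)->(5,0)->EXIT | p1:(5,4)->(5,3) | p2:escaped
Step 8: p0:escaped | p1:(5,3)->(5,2) | p2:escaped
Step 9: p0:escaped | p1:(5,2)->(5,1) | p2:escaped
Step 10: p0:escaped | p1:(5,1)->(5,0)->EXIT | p2:escaped
Exit steps: [7, 10, 1]
First to escape: p2 at step 1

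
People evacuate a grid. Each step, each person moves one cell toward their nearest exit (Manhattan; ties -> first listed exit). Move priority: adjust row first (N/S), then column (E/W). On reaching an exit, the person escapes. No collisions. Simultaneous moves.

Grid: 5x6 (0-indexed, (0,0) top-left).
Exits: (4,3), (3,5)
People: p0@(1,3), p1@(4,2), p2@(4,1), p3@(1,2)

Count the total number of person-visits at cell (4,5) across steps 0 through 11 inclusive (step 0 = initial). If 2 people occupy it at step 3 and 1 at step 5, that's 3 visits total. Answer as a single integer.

Step 0: p0@(1,3) p1@(4,2) p2@(4,1) p3@(1,2) -> at (4,5): 0 [-], cum=0
Step 1: p0@(2,3) p1@ESC p2@(4,2) p3@(2,2) -> at (4,5): 0 [-], cum=0
Step 2: p0@(3,3) p1@ESC p2@ESC p3@(3,2) -> at (4,5): 0 [-], cum=0
Step 3: p0@ESC p1@ESC p2@ESC p3@(4,2) -> at (4,5): 0 [-], cum=0
Step 4: p0@ESC p1@ESC p2@ESC p3@ESC -> at (4,5): 0 [-], cum=0
Total visits = 0

Answer: 0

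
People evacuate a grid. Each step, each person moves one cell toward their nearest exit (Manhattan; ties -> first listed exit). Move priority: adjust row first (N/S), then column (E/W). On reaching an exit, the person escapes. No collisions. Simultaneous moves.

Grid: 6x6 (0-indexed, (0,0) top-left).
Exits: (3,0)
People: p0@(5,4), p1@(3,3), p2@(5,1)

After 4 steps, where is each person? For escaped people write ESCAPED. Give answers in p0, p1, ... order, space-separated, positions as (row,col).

Step 1: p0:(5,4)->(4,4) | p1:(3,3)->(3,2) | p2:(5,1)->(4,1)
Step 2: p0:(4,4)->(3,4) | p1:(3,2)->(3,1) | p2:(4,1)->(3,1)
Step 3: p0:(3,4)->(3,3) | p1:(3,1)->(3,0)->EXIT | p2:(3,1)->(3,0)->EXIT
Step 4: p0:(3,3)->(3,2) | p1:escaped | p2:escaped

(3,2) ESCAPED ESCAPED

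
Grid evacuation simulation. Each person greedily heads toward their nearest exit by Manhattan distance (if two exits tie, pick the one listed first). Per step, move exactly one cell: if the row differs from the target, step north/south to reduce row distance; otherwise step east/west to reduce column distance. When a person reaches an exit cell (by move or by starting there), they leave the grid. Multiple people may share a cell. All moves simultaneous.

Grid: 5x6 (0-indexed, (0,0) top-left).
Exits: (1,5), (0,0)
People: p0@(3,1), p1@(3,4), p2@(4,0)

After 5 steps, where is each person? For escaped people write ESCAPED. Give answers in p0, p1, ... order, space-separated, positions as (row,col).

Step 1: p0:(3,1)->(2,1) | p1:(3,4)->(2,4) | p2:(4,0)->(3,0)
Step 2: p0:(2,1)->(1,1) | p1:(2,4)->(1,4) | p2:(3,0)->(2,0)
Step 3: p0:(1,1)->(0,1) | p1:(1,4)->(1,5)->EXIT | p2:(2,0)->(1,0)
Step 4: p0:(0,1)->(0,0)->EXIT | p1:escaped | p2:(1,0)->(0,0)->EXIT

ESCAPED ESCAPED ESCAPED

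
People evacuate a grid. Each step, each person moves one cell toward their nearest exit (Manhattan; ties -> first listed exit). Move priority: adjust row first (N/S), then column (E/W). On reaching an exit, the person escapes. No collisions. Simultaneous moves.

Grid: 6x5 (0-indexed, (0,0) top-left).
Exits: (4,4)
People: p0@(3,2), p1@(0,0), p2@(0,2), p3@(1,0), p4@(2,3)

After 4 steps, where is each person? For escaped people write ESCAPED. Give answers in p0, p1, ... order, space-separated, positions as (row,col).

Step 1: p0:(3,2)->(4,2) | p1:(0,0)->(1,0) | p2:(0,2)->(1,2) | p3:(1,0)->(2,0) | p4:(2,3)->(3,3)
Step 2: p0:(4,2)->(4,3) | p1:(1,0)->(2,0) | p2:(1,2)->(2,2) | p3:(2,0)->(3,0) | p4:(3,3)->(4,3)
Step 3: p0:(4,3)->(4,4)->EXIT | p1:(2,0)->(3,0) | p2:(2,2)->(3,2) | p3:(3,0)->(4,0) | p4:(4,3)->(4,4)->EXIT
Step 4: p0:escaped | p1:(3,0)->(4,0) | p2:(3,2)->(4,2) | p3:(4,0)->(4,1) | p4:escaped

ESCAPED (4,0) (4,2) (4,1) ESCAPED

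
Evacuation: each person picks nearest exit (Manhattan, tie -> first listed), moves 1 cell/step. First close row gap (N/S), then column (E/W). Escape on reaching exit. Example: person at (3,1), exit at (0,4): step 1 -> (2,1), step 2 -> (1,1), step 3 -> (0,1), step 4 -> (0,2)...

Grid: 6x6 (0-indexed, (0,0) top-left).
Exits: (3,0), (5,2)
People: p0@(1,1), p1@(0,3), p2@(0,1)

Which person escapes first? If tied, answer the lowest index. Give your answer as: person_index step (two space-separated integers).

Step 1: p0:(1,1)->(2,1) | p1:(0,3)->(1,3) | p2:(0,1)->(1,1)
Step 2: p0:(2,1)->(3,1) | p1:(1,3)->(2,3) | p2:(1,1)->(2,1)
Step 3: p0:(3,1)->(3,0)->EXIT | p1:(2,3)->(3,3) | p2:(2,1)->(3,1)
Step 4: p0:escaped | p1:(3,3)->(3,2) | p2:(3,1)->(3,0)->EXIT
Step 5: p0:escaped | p1:(3,2)->(3,1) | p2:escaped
Step 6: p0:escaped | p1:(3,1)->(3,0)->EXIT | p2:escaped
Exit steps: [3, 6, 4]
First to escape: p0 at step 3

Answer: 0 3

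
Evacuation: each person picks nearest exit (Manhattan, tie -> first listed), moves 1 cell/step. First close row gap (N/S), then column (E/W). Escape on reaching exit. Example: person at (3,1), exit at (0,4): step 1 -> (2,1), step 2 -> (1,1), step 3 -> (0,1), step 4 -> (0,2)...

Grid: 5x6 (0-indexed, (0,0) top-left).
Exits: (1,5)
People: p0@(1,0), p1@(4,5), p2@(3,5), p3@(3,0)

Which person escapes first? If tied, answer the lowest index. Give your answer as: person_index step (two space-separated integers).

Answer: 2 2

Derivation:
Step 1: p0:(1,0)->(1,1) | p1:(4,5)->(3,5) | p2:(3,5)->(2,5) | p3:(3,0)->(2,0)
Step 2: p0:(1,1)->(1,2) | p1:(3,5)->(2,5) | p2:(2,5)->(1,5)->EXIT | p3:(2,0)->(1,0)
Step 3: p0:(1,2)->(1,3) | p1:(2,5)->(1,5)->EXIT | p2:escaped | p3:(1,0)->(1,1)
Step 4: p0:(1,3)->(1,4) | p1:escaped | p2:escaped | p3:(1,1)->(1,2)
Step 5: p0:(1,4)->(1,5)->EXIT | p1:escaped | p2:escaped | p3:(1,2)->(1,3)
Step 6: p0:escaped | p1:escaped | p2:escaped | p3:(1,3)->(1,4)
Step 7: p0:escaped | p1:escaped | p2:escaped | p3:(1,4)->(1,5)->EXIT
Exit steps: [5, 3, 2, 7]
First to escape: p2 at step 2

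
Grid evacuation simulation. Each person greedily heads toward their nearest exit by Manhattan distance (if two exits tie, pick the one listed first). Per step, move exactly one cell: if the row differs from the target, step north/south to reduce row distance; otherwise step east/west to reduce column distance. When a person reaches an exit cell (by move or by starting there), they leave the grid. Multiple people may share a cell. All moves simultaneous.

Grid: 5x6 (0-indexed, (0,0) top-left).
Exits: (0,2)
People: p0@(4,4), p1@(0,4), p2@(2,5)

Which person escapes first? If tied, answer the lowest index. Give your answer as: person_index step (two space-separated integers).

Step 1: p0:(4,4)->(3,4) | p1:(0,4)->(0,3) | p2:(2,5)->(1,5)
Step 2: p0:(3,4)->(2,4) | p1:(0,3)->(0,2)->EXIT | p2:(1,5)->(0,5)
Step 3: p0:(2,4)->(1,4) | p1:escaped | p2:(0,5)->(0,4)
Step 4: p0:(1,4)->(0,4) | p1:escaped | p2:(0,4)->(0,3)
Step 5: p0:(0,4)->(0,3) | p1:escaped | p2:(0,3)->(0,2)->EXIT
Step 6: p0:(0,3)->(0,2)->EXIT | p1:escaped | p2:escaped
Exit steps: [6, 2, 5]
First to escape: p1 at step 2

Answer: 1 2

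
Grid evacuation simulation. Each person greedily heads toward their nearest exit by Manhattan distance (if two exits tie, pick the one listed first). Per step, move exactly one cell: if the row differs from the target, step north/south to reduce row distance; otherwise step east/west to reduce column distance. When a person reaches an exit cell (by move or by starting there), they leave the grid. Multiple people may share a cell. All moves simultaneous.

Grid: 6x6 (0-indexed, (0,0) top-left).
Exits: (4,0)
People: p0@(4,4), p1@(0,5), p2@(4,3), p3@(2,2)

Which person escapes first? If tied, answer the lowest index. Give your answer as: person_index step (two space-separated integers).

Answer: 2 3

Derivation:
Step 1: p0:(4,4)->(4,3) | p1:(0,5)->(1,5) | p2:(4,3)->(4,2) | p3:(2,2)->(3,2)
Step 2: p0:(4,3)->(4,2) | p1:(1,5)->(2,5) | p2:(4,2)->(4,1) | p3:(3,2)->(4,2)
Step 3: p0:(4,2)->(4,1) | p1:(2,5)->(3,5) | p2:(4,1)->(4,0)->EXIT | p3:(4,2)->(4,1)
Step 4: p0:(4,1)->(4,0)->EXIT | p1:(3,5)->(4,5) | p2:escaped | p3:(4,1)->(4,0)->EXIT
Step 5: p0:escaped | p1:(4,5)->(4,4) | p2:escaped | p3:escaped
Step 6: p0:escaped | p1:(4,4)->(4,3) | p2:escaped | p3:escaped
Step 7: p0:escaped | p1:(4,3)->(4,2) | p2:escaped | p3:escaped
Step 8: p0:escaped | p1:(4,2)->(4,1) | p2:escaped | p3:escaped
Step 9: p0:escaped | p1:(4,1)->(4,0)->EXIT | p2:escaped | p3:escaped
Exit steps: [4, 9, 3, 4]
First to escape: p2 at step 3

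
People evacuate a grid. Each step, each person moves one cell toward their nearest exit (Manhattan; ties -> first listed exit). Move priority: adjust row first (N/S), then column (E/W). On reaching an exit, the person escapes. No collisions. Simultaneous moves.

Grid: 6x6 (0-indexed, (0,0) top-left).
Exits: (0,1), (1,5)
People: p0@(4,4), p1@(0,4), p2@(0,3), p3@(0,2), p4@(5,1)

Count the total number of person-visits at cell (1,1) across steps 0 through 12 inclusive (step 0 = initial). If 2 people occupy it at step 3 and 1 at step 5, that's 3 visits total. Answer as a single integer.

Step 0: p0@(4,4) p1@(0,4) p2@(0,3) p3@(0,2) p4@(5,1) -> at (1,1): 0 [-], cum=0
Step 1: p0@(3,4) p1@(1,4) p2@(0,2) p3@ESC p4@(4,1) -> at (1,1): 0 [-], cum=0
Step 2: p0@(2,4) p1@ESC p2@ESC p3@ESC p4@(3,1) -> at (1,1): 0 [-], cum=0
Step 3: p0@(1,4) p1@ESC p2@ESC p3@ESC p4@(2,1) -> at (1,1): 0 [-], cum=0
Step 4: p0@ESC p1@ESC p2@ESC p3@ESC p4@(1,1) -> at (1,1): 1 [p4], cum=1
Step 5: p0@ESC p1@ESC p2@ESC p3@ESC p4@ESC -> at (1,1): 0 [-], cum=1
Total visits = 1

Answer: 1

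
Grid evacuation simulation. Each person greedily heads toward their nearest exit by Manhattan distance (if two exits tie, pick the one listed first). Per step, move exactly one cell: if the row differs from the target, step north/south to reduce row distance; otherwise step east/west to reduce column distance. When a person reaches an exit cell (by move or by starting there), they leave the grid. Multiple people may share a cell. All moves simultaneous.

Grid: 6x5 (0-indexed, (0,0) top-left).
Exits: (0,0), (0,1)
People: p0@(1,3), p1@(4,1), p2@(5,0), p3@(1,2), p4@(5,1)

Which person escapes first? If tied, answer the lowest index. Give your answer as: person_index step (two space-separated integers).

Answer: 3 2

Derivation:
Step 1: p0:(1,3)->(0,3) | p1:(4,1)->(3,1) | p2:(5,0)->(4,0) | p3:(1,2)->(0,2) | p4:(5,1)->(4,1)
Step 2: p0:(0,3)->(0,2) | p1:(3,1)->(2,1) | p2:(4,0)->(3,0) | p3:(0,2)->(0,1)->EXIT | p4:(4,1)->(3,1)
Step 3: p0:(0,2)->(0,1)->EXIT | p1:(2,1)->(1,1) | p2:(3,0)->(2,0) | p3:escaped | p4:(3,1)->(2,1)
Step 4: p0:escaped | p1:(1,1)->(0,1)->EXIT | p2:(2,0)->(1,0) | p3:escaped | p4:(2,1)->(1,1)
Step 5: p0:escaped | p1:escaped | p2:(1,0)->(0,0)->EXIT | p3:escaped | p4:(1,1)->(0,1)->EXIT
Exit steps: [3, 4, 5, 2, 5]
First to escape: p3 at step 2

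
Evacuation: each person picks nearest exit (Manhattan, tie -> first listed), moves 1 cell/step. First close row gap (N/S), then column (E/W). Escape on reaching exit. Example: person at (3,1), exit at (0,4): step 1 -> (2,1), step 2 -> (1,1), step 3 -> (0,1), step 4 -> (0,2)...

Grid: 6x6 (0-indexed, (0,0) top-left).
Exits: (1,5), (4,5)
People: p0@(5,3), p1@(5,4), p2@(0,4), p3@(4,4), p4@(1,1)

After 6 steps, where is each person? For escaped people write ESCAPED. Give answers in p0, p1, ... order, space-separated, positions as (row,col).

Step 1: p0:(5,3)->(4,3) | p1:(5,4)->(4,4) | p2:(0,4)->(1,4) | p3:(4,4)->(4,5)->EXIT | p4:(1,1)->(1,2)
Step 2: p0:(4,3)->(4,4) | p1:(4,4)->(4,5)->EXIT | p2:(1,4)->(1,5)->EXIT | p3:escaped | p4:(1,2)->(1,3)
Step 3: p0:(4,4)->(4,5)->EXIT | p1:escaped | p2:escaped | p3:escaped | p4:(1,3)->(1,4)
Step 4: p0:escaped | p1:escaped | p2:escaped | p3:escaped | p4:(1,4)->(1,5)->EXIT

ESCAPED ESCAPED ESCAPED ESCAPED ESCAPED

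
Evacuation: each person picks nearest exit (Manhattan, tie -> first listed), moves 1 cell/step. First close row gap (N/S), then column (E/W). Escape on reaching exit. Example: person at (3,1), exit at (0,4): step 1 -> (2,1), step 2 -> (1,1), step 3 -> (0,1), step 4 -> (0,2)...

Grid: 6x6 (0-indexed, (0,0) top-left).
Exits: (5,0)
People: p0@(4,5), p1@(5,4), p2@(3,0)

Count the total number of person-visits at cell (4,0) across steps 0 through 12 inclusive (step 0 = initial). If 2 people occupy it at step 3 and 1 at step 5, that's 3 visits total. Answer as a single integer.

Step 0: p0@(4,5) p1@(5,4) p2@(3,0) -> at (4,0): 0 [-], cum=0
Step 1: p0@(5,5) p1@(5,3) p2@(4,0) -> at (4,0): 1 [p2], cum=1
Step 2: p0@(5,4) p1@(5,2) p2@ESC -> at (4,0): 0 [-], cum=1
Step 3: p0@(5,3) p1@(5,1) p2@ESC -> at (4,0): 0 [-], cum=1
Step 4: p0@(5,2) p1@ESC p2@ESC -> at (4,0): 0 [-], cum=1
Step 5: p0@(5,1) p1@ESC p2@ESC -> at (4,0): 0 [-], cum=1
Step 6: p0@ESC p1@ESC p2@ESC -> at (4,0): 0 [-], cum=1
Total visits = 1

Answer: 1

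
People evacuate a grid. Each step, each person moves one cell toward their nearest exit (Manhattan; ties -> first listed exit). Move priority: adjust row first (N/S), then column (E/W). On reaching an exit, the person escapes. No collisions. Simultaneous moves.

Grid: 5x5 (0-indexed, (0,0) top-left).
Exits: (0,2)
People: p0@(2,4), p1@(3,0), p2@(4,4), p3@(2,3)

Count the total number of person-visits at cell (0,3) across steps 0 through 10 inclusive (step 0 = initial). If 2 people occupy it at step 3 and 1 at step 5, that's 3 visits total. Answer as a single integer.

Answer: 3

Derivation:
Step 0: p0@(2,4) p1@(3,0) p2@(4,4) p3@(2,3) -> at (0,3): 0 [-], cum=0
Step 1: p0@(1,4) p1@(2,0) p2@(3,4) p3@(1,3) -> at (0,3): 0 [-], cum=0
Step 2: p0@(0,4) p1@(1,0) p2@(2,4) p3@(0,3) -> at (0,3): 1 [p3], cum=1
Step 3: p0@(0,3) p1@(0,0) p2@(1,4) p3@ESC -> at (0,3): 1 [p0], cum=2
Step 4: p0@ESC p1@(0,1) p2@(0,4) p3@ESC -> at (0,3): 0 [-], cum=2
Step 5: p0@ESC p1@ESC p2@(0,3) p3@ESC -> at (0,3): 1 [p2], cum=3
Step 6: p0@ESC p1@ESC p2@ESC p3@ESC -> at (0,3): 0 [-], cum=3
Total visits = 3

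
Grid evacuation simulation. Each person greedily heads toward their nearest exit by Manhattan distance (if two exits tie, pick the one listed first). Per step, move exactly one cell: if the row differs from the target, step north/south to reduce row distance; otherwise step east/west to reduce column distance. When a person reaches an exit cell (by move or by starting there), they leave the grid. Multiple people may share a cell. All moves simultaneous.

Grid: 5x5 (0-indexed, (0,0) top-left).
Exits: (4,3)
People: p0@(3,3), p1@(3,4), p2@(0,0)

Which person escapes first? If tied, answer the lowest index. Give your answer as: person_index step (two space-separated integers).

Step 1: p0:(3,3)->(4,3)->EXIT | p1:(3,4)->(4,4) | p2:(0,0)->(1,0)
Step 2: p0:escaped | p1:(4,4)->(4,3)->EXIT | p2:(1,0)->(2,0)
Step 3: p0:escaped | p1:escaped | p2:(2,0)->(3,0)
Step 4: p0:escaped | p1:escaped | p2:(3,0)->(4,0)
Step 5: p0:escaped | p1:escaped | p2:(4,0)->(4,1)
Step 6: p0:escaped | p1:escaped | p2:(4,1)->(4,2)
Step 7: p0:escaped | p1:escaped | p2:(4,2)->(4,3)->EXIT
Exit steps: [1, 2, 7]
First to escape: p0 at step 1

Answer: 0 1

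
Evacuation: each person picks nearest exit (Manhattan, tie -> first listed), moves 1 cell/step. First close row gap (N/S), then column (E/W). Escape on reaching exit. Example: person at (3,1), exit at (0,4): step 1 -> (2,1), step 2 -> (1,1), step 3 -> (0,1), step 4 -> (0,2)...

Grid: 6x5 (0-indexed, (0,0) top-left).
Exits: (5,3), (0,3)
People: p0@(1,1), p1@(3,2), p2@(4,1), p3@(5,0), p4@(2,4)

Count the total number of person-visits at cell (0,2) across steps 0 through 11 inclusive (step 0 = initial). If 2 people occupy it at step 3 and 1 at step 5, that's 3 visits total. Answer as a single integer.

Step 0: p0@(1,1) p1@(3,2) p2@(4,1) p3@(5,0) p4@(2,4) -> at (0,2): 0 [-], cum=0
Step 1: p0@(0,1) p1@(4,2) p2@(5,1) p3@(5,1) p4@(1,4) -> at (0,2): 0 [-], cum=0
Step 2: p0@(0,2) p1@(5,2) p2@(5,2) p3@(5,2) p4@(0,4) -> at (0,2): 1 [p0], cum=1
Step 3: p0@ESC p1@ESC p2@ESC p3@ESC p4@ESC -> at (0,2): 0 [-], cum=1
Total visits = 1

Answer: 1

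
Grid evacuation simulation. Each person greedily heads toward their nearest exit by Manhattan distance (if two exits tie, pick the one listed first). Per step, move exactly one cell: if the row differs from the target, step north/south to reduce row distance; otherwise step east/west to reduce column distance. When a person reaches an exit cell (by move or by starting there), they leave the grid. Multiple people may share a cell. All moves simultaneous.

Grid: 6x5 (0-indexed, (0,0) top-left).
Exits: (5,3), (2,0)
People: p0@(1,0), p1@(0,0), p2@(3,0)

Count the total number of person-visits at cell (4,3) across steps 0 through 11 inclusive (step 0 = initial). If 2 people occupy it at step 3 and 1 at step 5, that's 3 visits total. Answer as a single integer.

Step 0: p0@(1,0) p1@(0,0) p2@(3,0) -> at (4,3): 0 [-], cum=0
Step 1: p0@ESC p1@(1,0) p2@ESC -> at (4,3): 0 [-], cum=0
Step 2: p0@ESC p1@ESC p2@ESC -> at (4,3): 0 [-], cum=0
Total visits = 0

Answer: 0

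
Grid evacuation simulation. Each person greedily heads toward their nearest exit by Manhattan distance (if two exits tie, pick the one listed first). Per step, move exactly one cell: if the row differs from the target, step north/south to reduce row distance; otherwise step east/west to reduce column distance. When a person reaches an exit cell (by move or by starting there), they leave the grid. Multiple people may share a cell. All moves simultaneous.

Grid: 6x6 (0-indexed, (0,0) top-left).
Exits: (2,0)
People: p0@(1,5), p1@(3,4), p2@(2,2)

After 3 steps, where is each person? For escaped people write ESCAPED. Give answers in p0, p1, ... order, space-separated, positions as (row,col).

Step 1: p0:(1,5)->(2,5) | p1:(3,4)->(2,4) | p2:(2,2)->(2,1)
Step 2: p0:(2,5)->(2,4) | p1:(2,4)->(2,3) | p2:(2,1)->(2,0)->EXIT
Step 3: p0:(2,4)->(2,3) | p1:(2,3)->(2,2) | p2:escaped

(2,3) (2,2) ESCAPED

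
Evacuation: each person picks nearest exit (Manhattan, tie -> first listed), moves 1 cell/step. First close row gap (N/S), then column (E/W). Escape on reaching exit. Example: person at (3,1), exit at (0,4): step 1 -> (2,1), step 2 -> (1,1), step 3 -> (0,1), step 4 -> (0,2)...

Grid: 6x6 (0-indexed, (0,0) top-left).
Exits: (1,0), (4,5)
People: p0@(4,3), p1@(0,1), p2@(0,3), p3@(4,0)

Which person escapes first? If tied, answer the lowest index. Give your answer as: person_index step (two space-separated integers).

Answer: 0 2

Derivation:
Step 1: p0:(4,3)->(4,4) | p1:(0,1)->(1,1) | p2:(0,3)->(1,3) | p3:(4,0)->(3,0)
Step 2: p0:(4,4)->(4,5)->EXIT | p1:(1,1)->(1,0)->EXIT | p2:(1,3)->(1,2) | p3:(3,0)->(2,0)
Step 3: p0:escaped | p1:escaped | p2:(1,2)->(1,1) | p3:(2,0)->(1,0)->EXIT
Step 4: p0:escaped | p1:escaped | p2:(1,1)->(1,0)->EXIT | p3:escaped
Exit steps: [2, 2, 4, 3]
First to escape: p0 at step 2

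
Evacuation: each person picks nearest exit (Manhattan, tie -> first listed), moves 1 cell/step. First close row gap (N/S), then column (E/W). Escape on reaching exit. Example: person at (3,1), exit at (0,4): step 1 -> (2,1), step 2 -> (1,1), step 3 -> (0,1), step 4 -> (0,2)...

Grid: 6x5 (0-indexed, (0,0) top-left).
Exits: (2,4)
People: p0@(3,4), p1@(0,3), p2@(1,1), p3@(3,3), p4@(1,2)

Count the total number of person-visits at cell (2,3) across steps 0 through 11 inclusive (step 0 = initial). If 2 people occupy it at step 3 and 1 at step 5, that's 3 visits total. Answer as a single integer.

Answer: 4

Derivation:
Step 0: p0@(3,4) p1@(0,3) p2@(1,1) p3@(3,3) p4@(1,2) -> at (2,3): 0 [-], cum=0
Step 1: p0@ESC p1@(1,3) p2@(2,1) p3@(2,3) p4@(2,2) -> at (2,3): 1 [p3], cum=1
Step 2: p0@ESC p1@(2,3) p2@(2,2) p3@ESC p4@(2,3) -> at (2,3): 2 [p1,p4], cum=3
Step 3: p0@ESC p1@ESC p2@(2,3) p3@ESC p4@ESC -> at (2,3): 1 [p2], cum=4
Step 4: p0@ESC p1@ESC p2@ESC p3@ESC p4@ESC -> at (2,3): 0 [-], cum=4
Total visits = 4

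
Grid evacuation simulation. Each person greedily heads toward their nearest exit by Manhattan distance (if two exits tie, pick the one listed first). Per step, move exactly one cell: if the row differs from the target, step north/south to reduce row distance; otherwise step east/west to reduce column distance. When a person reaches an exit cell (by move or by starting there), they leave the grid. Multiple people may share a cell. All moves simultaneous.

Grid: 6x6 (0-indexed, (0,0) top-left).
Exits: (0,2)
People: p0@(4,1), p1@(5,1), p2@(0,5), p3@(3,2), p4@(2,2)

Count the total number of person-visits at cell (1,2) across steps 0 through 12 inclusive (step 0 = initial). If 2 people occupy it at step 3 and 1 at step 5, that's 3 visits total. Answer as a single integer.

Answer: 2

Derivation:
Step 0: p0@(4,1) p1@(5,1) p2@(0,5) p3@(3,2) p4@(2,2) -> at (1,2): 0 [-], cum=0
Step 1: p0@(3,1) p1@(4,1) p2@(0,4) p3@(2,2) p4@(1,2) -> at (1,2): 1 [p4], cum=1
Step 2: p0@(2,1) p1@(3,1) p2@(0,3) p3@(1,2) p4@ESC -> at (1,2): 1 [p3], cum=2
Step 3: p0@(1,1) p1@(2,1) p2@ESC p3@ESC p4@ESC -> at (1,2): 0 [-], cum=2
Step 4: p0@(0,1) p1@(1,1) p2@ESC p3@ESC p4@ESC -> at (1,2): 0 [-], cum=2
Step 5: p0@ESC p1@(0,1) p2@ESC p3@ESC p4@ESC -> at (1,2): 0 [-], cum=2
Step 6: p0@ESC p1@ESC p2@ESC p3@ESC p4@ESC -> at (1,2): 0 [-], cum=2
Total visits = 2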